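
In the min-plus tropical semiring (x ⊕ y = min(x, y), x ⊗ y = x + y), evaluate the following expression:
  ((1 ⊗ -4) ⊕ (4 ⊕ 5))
((1 ⊗ -4) ⊕ (4 ⊕ 5)) = -3

Expand innermost to outermost. Recall ⊕ takes the minimum of its arguments and ⊗ takes their sum. Working out the expression ((1 ⊗ -4) ⊕ (4 ⊕ 5)) gives -3.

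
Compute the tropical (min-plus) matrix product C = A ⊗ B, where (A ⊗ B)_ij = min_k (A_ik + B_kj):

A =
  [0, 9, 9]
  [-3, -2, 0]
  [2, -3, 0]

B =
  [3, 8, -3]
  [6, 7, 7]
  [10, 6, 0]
A ⊗ B =
  [3, 8, -3]
  [0, 5, -6]
  [3, 4, -1]

Apply the min-plus product entry-by-entry:
  C[0][0] = min over k of (A[0][0] + B[0][0] = 0 + 3 = 3, A[0][1] + B[1][0] = 9 + 6 = 15, A[0][2] + B[2][0] = 9 + 10 = 19) = 3 (attained at k = 0)
  C[0][1] = min over k of (A[0][0] + B[0][1] = 0 + 8 = 8, A[0][1] + B[1][1] = 9 + 7 = 16, A[0][2] + B[2][1] = 9 + 6 = 15) = 8 (attained at k = 0)
  C[0][2] = min over k of (A[0][0] + B[0][2] = 0 + -3 = -3, A[0][1] + B[1][2] = 9 + 7 = 16, A[0][2] + B[2][2] = 9 + 0 = 9) = -3 (attained at k = 0)
  C[1][0] = min over k of (A[1][0] + B[0][0] = -3 + 3 = 0, A[1][1] + B[1][0] = -2 + 6 = 4, A[1][2] + B[2][0] = 0 + 10 = 10) = 0 (attained at k = 0)
  C[1][1] = min over k of (A[1][0] + B[0][1] = -3 + 8 = 5, A[1][1] + B[1][1] = -2 + 7 = 5, A[1][2] + B[2][1] = 0 + 6 = 6) = 5 (attained at k = 0)
  C[1][2] = min over k of (A[1][0] + B[0][2] = -3 + -3 = -6, A[1][1] + B[1][2] = -2 + 7 = 5, A[1][2] + B[2][2] = 0 + 0 = 0) = -6 (attained at k = 0)
  C[2][0] = min over k of (A[2][0] + B[0][0] = 2 + 3 = 5, A[2][1] + B[1][0] = -3 + 6 = 3, A[2][2] + B[2][0] = 0 + 10 = 10) = 3 (attained at k = 1)
  C[2][1] = min over k of (A[2][0] + B[0][1] = 2 + 8 = 10, A[2][1] + B[1][1] = -3 + 7 = 4, A[2][2] + B[2][1] = 0 + 6 = 6) = 4 (attained at k = 1)
  C[2][2] = min over k of (A[2][0] + B[0][2] = 2 + -3 = -1, A[2][1] + B[1][2] = -3 + 7 = 4, A[2][2] + B[2][2] = 0 + 0 = 0) = -1 (attained at k = 0)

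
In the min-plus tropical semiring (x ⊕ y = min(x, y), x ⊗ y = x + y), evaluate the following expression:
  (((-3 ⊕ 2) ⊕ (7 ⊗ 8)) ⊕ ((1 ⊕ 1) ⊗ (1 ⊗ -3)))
(((-3 ⊕ 2) ⊕ (7 ⊗ 8)) ⊕ ((1 ⊕ 1) ⊗ (1 ⊗ -3))) = -3

Expand innermost to outermost. Recall ⊕ takes the minimum of its arguments and ⊗ takes their sum. Working out the expression (((-3 ⊕ 2) ⊕ (7 ⊗ 8)) ⊕ ((1 ⊕ 1) ⊗ (1 ⊗ -3))) gives -3.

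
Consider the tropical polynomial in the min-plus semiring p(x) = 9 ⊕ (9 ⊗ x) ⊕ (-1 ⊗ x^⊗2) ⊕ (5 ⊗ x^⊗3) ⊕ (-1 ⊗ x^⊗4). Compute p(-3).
p(-3) = -13

A tropical monomial a ⊗ x^⊗i evaluates to a + i · x. Evaluating each term at x = -3:
  Term 0 contributes 9 + 0 · -3 = 9
  Term 1 contributes 9 + 1 · -3 = 6
  Term 2 contributes -1 + 2 · -3 = -7
  Term 3 contributes 5 + 3 · -3 = -4
  Term 4 contributes -1 + 4 · -3 = -13
p(-3) = ⊕ of these = min[9, 6, -7, -4, -13] = -13.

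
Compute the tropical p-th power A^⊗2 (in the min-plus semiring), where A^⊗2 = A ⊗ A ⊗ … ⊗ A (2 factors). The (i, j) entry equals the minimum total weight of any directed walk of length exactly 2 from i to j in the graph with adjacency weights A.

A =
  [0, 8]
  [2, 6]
A^⊗2 =
  [0, 8]
  [2, 10]

Each entry (A^⊗2)_ij equals the minimum over all length-2 walks i = v_0 → v_1 → … → v_2 = j of Σ_t A[v_t][v_{t+1}]. For example, for (i, j) = (0, 1) we minimise over 2 possible intermediate vertex sequences; the minimum is 8, attained along the walk 0 → 0 → 1.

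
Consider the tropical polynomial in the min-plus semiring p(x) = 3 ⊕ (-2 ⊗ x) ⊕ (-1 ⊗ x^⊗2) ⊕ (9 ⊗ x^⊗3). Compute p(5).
p(5) = 3

A tropical monomial a ⊗ x^⊗i evaluates to a + i · x. Evaluating each term at x = 5:
  Term 0 contributes 3 + 0 · 5 = 3
  Term 1 contributes -2 + 1 · 5 = 3
  Term 2 contributes -1 + 2 · 5 = 9
  Term 3 contributes 9 + 3 · 5 = 24
p(5) = ⊕ of these = min[3, 3, 9, 24] = 3.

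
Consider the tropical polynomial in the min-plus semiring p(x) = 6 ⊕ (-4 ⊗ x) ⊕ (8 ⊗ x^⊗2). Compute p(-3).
p(-3) = -7

A tropical monomial a ⊗ x^⊗i evaluates to a + i · x. Evaluating each term at x = -3:
  Term 0 contributes 6 + 0 · -3 = 6
  Term 1 contributes -4 + 1 · -3 = -7
  Term 2 contributes 8 + 2 · -3 = 2
p(-3) = ⊕ of these = min[6, -7, 2] = -7.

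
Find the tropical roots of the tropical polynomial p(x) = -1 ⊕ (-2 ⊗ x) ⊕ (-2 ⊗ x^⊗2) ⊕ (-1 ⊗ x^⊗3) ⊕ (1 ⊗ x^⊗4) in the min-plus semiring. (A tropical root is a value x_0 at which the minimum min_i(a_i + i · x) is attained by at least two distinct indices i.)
Roots: {-2, -1, 0, 1}

Each tropical root is a break point of the lower envelope of the lines y = a_i + i · x (there are 5 lines, with slopes 0, 1, ..., 4). Only the lines that attain the minimum somewhere contribute to roots; other lines are dominated. Here the surviving (envelope) indices are i = 4, i = 3, i = 2, i = 1, i = 0.
Intersections between consecutive envelope lines give the roots: for adjacent envelope indices i < j the intersection is x = (a_i − a_j) / (j − i). Reading off the sorted break points: {-2, -1, 0, 1}.
Verification: at each break x_0, at least two indices attain the minimum of min_i(a_i + i · x_0).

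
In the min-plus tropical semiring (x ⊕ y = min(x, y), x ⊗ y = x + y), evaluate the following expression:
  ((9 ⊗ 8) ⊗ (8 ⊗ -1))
((9 ⊗ 8) ⊗ (8 ⊗ -1)) = 24

Expand innermost to outermost. Recall ⊕ takes the minimum of its arguments and ⊗ takes their sum. Working out the expression ((9 ⊗ 8) ⊗ (8 ⊗ -1)) gives 24.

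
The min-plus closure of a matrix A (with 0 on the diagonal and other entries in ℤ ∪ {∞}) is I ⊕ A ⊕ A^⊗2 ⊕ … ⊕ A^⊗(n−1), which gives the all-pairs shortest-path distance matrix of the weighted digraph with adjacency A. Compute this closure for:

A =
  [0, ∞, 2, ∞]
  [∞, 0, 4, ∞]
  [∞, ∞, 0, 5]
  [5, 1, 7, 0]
Closure =
  [0, 8, 2, 7]
  [14, 0, 4, 9]
  [10, 6, 0, 5]
  [5, 1, 5, 0]

This is the Floyd-Warshall all-pairs shortest-path computation. For each intermediate vertex k = 0, 1, …, 3, update dist[i][j] ← min(dist[i][j], dist[i][k] + dist[k][j]). The final matrix gives, for each (i, j), the minimum total weight of any directed path from i to j (possibly empty when i = j).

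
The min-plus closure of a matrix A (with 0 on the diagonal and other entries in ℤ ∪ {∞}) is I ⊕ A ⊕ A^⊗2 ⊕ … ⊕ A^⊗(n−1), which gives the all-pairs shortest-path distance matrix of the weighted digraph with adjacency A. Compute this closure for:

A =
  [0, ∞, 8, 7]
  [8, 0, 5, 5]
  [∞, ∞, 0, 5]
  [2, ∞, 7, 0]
Closure =
  [0, ∞, 8, 7]
  [7, 0, 5, 5]
  [7, ∞, 0, 5]
  [2, ∞, 7, 0]

This is the Floyd-Warshall all-pairs shortest-path computation. For each intermediate vertex k = 0, 1, …, 3, update dist[i][j] ← min(dist[i][j], dist[i][k] + dist[k][j]). The final matrix gives, for each (i, j), the minimum total weight of any directed path from i to j (possibly empty when i = j).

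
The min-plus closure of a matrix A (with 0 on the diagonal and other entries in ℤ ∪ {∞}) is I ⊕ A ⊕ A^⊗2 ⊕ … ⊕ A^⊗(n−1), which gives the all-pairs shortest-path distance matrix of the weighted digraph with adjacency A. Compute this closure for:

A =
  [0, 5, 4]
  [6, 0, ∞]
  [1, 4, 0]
Closure =
  [0, 5, 4]
  [6, 0, 10]
  [1, 4, 0]

This is the Floyd-Warshall all-pairs shortest-path computation. For each intermediate vertex k = 0, 1, …, 2, update dist[i][j] ← min(dist[i][j], dist[i][k] + dist[k][j]). The final matrix gives, for each (i, j), the minimum total weight of any directed path from i to j (possibly empty when i = j).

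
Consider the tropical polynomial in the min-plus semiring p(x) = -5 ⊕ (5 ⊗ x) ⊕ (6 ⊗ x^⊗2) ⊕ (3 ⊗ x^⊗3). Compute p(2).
p(2) = -5

A tropical monomial a ⊗ x^⊗i evaluates to a + i · x. Evaluating each term at x = 2:
  Term 0 contributes -5 + 0 · 2 = -5
  Term 1 contributes 5 + 1 · 2 = 7
  Term 2 contributes 6 + 2 · 2 = 10
  Term 3 contributes 3 + 3 · 2 = 9
p(2) = ⊕ of these = min[-5, 7, 10, 9] = -5.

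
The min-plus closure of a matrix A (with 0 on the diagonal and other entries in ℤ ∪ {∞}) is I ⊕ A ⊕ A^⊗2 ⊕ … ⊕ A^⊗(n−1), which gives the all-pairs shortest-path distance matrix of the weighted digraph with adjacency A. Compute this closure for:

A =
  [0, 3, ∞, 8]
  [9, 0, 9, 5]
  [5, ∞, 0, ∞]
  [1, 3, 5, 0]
Closure =
  [0, 3, 12, 8]
  [6, 0, 9, 5]
  [5, 8, 0, 13]
  [1, 3, 5, 0]

This is the Floyd-Warshall all-pairs shortest-path computation. For each intermediate vertex k = 0, 1, …, 3, update dist[i][j] ← min(dist[i][j], dist[i][k] + dist[k][j]). The final matrix gives, for each (i, j), the minimum total weight of any directed path from i to j (possibly empty when i = j).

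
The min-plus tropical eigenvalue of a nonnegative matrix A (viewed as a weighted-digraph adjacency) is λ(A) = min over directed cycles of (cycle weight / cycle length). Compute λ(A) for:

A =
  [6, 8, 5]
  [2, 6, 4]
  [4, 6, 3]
λ(A) = 3

Enumerate directed cycles and compute their means (weight / length). Sample:
  cycle 0 → 0: weight = 6, length = 1, mean = 6/1 ≈ 6.000
  cycle 1 → 1: weight = 6, length = 1, mean = 6/1 ≈ 6.000
  cycle 2 → 2: weight = 3, length = 1, mean = 3/1 ≈ 3.000
  cycle 0 → 1 → 0: weight = 10, length = 2, mean = 10/2 ≈ 5.000
  cycle 0 → 2 → 0: weight = 9, length = 2, mean = 9/2 ≈ 4.500
  cycle 1 → 0 → 1: weight = 10, length = 2, mean = 10/2 ≈ 5.000
Minimum mean = 3.000, attained e.g. along the cycle 2 → 2 with weight 3 and length 1. So λ(A) = 3/1 = 3.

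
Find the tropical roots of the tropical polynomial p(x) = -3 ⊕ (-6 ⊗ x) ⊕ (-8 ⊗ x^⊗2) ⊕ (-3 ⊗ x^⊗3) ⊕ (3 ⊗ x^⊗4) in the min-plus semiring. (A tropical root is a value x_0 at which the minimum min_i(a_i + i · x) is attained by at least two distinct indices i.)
Roots: {-6, -5, 2, 3}

Each tropical root is a break point of the lower envelope of the lines y = a_i + i · x (there are 5 lines, with slopes 0, 1, ..., 4). Only the lines that attain the minimum somewhere contribute to roots; other lines are dominated. Here the surviving (envelope) indices are i = 4, i = 3, i = 2, i = 1, i = 0.
Intersections between consecutive envelope lines give the roots: for adjacent envelope indices i < j the intersection is x = (a_i − a_j) / (j − i). Reading off the sorted break points: {-6, -5, 2, 3}.
Verification: at each break x_0, at least two indices attain the minimum of min_i(a_i + i · x_0).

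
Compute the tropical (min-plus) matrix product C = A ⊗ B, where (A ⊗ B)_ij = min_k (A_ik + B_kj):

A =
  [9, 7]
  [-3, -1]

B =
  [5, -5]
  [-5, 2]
A ⊗ B =
  [2, 4]
  [-6, -8]

Apply the min-plus product entry-by-entry:
  C[0][0] = min over k of (A[0][0] + B[0][0] = 9 + 5 = 14, A[0][1] + B[1][0] = 7 + -5 = 2) = 2 (attained at k = 1)
  C[0][1] = min over k of (A[0][0] + B[0][1] = 9 + -5 = 4, A[0][1] + B[1][1] = 7 + 2 = 9) = 4 (attained at k = 0)
  C[1][0] = min over k of (A[1][0] + B[0][0] = -3 + 5 = 2, A[1][1] + B[1][0] = -1 + -5 = -6) = -6 (attained at k = 1)
  C[1][1] = min over k of (A[1][0] + B[0][1] = -3 + -5 = -8, A[1][1] + B[1][1] = -1 + 2 = 1) = -8 (attained at k = 0)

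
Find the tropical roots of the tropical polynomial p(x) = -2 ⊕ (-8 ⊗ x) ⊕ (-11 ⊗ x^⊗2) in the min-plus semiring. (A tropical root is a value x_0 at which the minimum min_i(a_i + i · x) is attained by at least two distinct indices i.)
Roots: {3, 6}

Each tropical root is a break point of the lower envelope of the lines y = a_i + i · x (there are 3 lines, with slopes 0, 1, ..., 2). Only the lines that attain the minimum somewhere contribute to roots; other lines are dominated. Here the surviving (envelope) indices are i = 2, i = 1, i = 0.
Intersections between consecutive envelope lines give the roots: for adjacent envelope indices i < j the intersection is x = (a_i − a_j) / (j − i). Reading off the sorted break points: {3, 6}.
Verification: at each break x_0, at least two indices attain the minimum of min_i(a_i + i · x_0).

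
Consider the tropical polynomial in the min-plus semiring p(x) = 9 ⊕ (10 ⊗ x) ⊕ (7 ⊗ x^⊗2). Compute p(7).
p(7) = 9

A tropical monomial a ⊗ x^⊗i evaluates to a + i · x. Evaluating each term at x = 7:
  Term 0 contributes 9 + 0 · 7 = 9
  Term 1 contributes 10 + 1 · 7 = 17
  Term 2 contributes 7 + 2 · 7 = 21
p(7) = ⊕ of these = min[9, 17, 21] = 9.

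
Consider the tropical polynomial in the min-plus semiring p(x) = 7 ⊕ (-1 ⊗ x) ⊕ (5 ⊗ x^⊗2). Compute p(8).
p(8) = 7

A tropical monomial a ⊗ x^⊗i evaluates to a + i · x. Evaluating each term at x = 8:
  Term 0 contributes 7 + 0 · 8 = 7
  Term 1 contributes -1 + 1 · 8 = 7
  Term 2 contributes 5 + 2 · 8 = 21
p(8) = ⊕ of these = min[7, 7, 21] = 7.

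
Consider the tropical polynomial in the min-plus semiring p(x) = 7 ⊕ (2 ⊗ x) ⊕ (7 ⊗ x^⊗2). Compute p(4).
p(4) = 6

A tropical monomial a ⊗ x^⊗i evaluates to a + i · x. Evaluating each term at x = 4:
  Term 0 contributes 7 + 0 · 4 = 7
  Term 1 contributes 2 + 1 · 4 = 6
  Term 2 contributes 7 + 2 · 4 = 15
p(4) = ⊕ of these = min[7, 6, 15] = 6.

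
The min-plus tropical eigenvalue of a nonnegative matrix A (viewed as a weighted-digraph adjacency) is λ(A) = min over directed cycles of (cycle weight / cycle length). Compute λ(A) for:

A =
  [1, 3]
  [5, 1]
λ(A) = 1

Enumerate directed cycles and compute their means (weight / length). Sample:
  cycle 0 → 0: weight = 1, length = 1, mean = 1/1 ≈ 1.000
  cycle 1 → 1: weight = 1, length = 1, mean = 1/1 ≈ 1.000
  cycle 0 → 1 → 0: weight = 8, length = 2, mean = 8/2 ≈ 4.000
  cycle 1 → 0 → 1: weight = 8, length = 2, mean = 8/2 ≈ 4.000
Minimum mean = 1.000, attained e.g. along the cycle 0 → 0 with weight 1 and length 1. So λ(A) = 1/1 = 1.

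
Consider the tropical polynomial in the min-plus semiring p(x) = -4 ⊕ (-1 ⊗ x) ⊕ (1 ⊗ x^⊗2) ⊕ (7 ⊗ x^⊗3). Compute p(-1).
p(-1) = -4

A tropical monomial a ⊗ x^⊗i evaluates to a + i · x. Evaluating each term at x = -1:
  Term 0 contributes -4 + 0 · -1 = -4
  Term 1 contributes -1 + 1 · -1 = -2
  Term 2 contributes 1 + 2 · -1 = -1
  Term 3 contributes 7 + 3 · -1 = 4
p(-1) = ⊕ of these = min[-4, -2, -1, 4] = -4.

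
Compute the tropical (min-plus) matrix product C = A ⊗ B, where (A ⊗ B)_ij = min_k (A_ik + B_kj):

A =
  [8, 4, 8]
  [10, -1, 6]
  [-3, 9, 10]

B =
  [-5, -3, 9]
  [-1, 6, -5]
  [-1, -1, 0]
A ⊗ B =
  [3, 5, -1]
  [-2, 5, -6]
  [-8, -6, 4]

Apply the min-plus product entry-by-entry:
  C[0][0] = min over k of (A[0][0] + B[0][0] = 8 + -5 = 3, A[0][1] + B[1][0] = 4 + -1 = 3, A[0][2] + B[2][0] = 8 + -1 = 7) = 3 (attained at k = 0)
  C[0][1] = min over k of (A[0][0] + B[0][1] = 8 + -3 = 5, A[0][1] + B[1][1] = 4 + 6 = 10, A[0][2] + B[2][1] = 8 + -1 = 7) = 5 (attained at k = 0)
  C[0][2] = min over k of (A[0][0] + B[0][2] = 8 + 9 = 17, A[0][1] + B[1][2] = 4 + -5 = -1, A[0][2] + B[2][2] = 8 + 0 = 8) = -1 (attained at k = 1)
  C[1][0] = min over k of (A[1][0] + B[0][0] = 10 + -5 = 5, A[1][1] + B[1][0] = -1 + -1 = -2, A[1][2] + B[2][0] = 6 + -1 = 5) = -2 (attained at k = 1)
  C[1][1] = min over k of (A[1][0] + B[0][1] = 10 + -3 = 7, A[1][1] + B[1][1] = -1 + 6 = 5, A[1][2] + B[2][1] = 6 + -1 = 5) = 5 (attained at k = 1)
  C[1][2] = min over k of (A[1][0] + B[0][2] = 10 + 9 = 19, A[1][1] + B[1][2] = -1 + -5 = -6, A[1][2] + B[2][2] = 6 + 0 = 6) = -6 (attained at k = 1)
  C[2][0] = min over k of (A[2][0] + B[0][0] = -3 + -5 = -8, A[2][1] + B[1][0] = 9 + -1 = 8, A[2][2] + B[2][0] = 10 + -1 = 9) = -8 (attained at k = 0)
  C[2][1] = min over k of (A[2][0] + B[0][1] = -3 + -3 = -6, A[2][1] + B[1][1] = 9 + 6 = 15, A[2][2] + B[2][1] = 10 + -1 = 9) = -6 (attained at k = 0)
  C[2][2] = min over k of (A[2][0] + B[0][2] = -3 + 9 = 6, A[2][1] + B[1][2] = 9 + -5 = 4, A[2][2] + B[2][2] = 10 + 0 = 10) = 4 (attained at k = 1)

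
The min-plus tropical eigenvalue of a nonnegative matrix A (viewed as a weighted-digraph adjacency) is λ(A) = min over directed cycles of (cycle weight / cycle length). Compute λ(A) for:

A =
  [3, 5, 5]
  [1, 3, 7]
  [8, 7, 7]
λ(A) = 3

Enumerate directed cycles and compute their means (weight / length). Sample:
  cycle 0 → 0: weight = 3, length = 1, mean = 3/1 ≈ 3.000
  cycle 1 → 1: weight = 3, length = 1, mean = 3/1 ≈ 3.000
  cycle 2 → 2: weight = 7, length = 1, mean = 7/1 ≈ 7.000
  cycle 0 → 1 → 0: weight = 6, length = 2, mean = 6/2 ≈ 3.000
  cycle 0 → 2 → 0: weight = 13, length = 2, mean = 13/2 ≈ 6.500
  cycle 1 → 0 → 1: weight = 6, length = 2, mean = 6/2 ≈ 3.000
Minimum mean = 3.000, attained e.g. along the cycle 0 → 0 with weight 3 and length 1. So λ(A) = 3/1 = 3.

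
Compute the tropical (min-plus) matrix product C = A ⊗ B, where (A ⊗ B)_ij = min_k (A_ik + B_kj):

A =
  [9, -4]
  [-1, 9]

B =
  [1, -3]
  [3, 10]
A ⊗ B =
  [-1, 6]
  [0, -4]

Apply the min-plus product entry-by-entry:
  C[0][0] = min over k of (A[0][0] + B[0][0] = 9 + 1 = 10, A[0][1] + B[1][0] = -4 + 3 = -1) = -1 (attained at k = 1)
  C[0][1] = min over k of (A[0][0] + B[0][1] = 9 + -3 = 6, A[0][1] + B[1][1] = -4 + 10 = 6) = 6 (attained at k = 0)
  C[1][0] = min over k of (A[1][0] + B[0][0] = -1 + 1 = 0, A[1][1] + B[1][0] = 9 + 3 = 12) = 0 (attained at k = 0)
  C[1][1] = min over k of (A[1][0] + B[0][1] = -1 + -3 = -4, A[1][1] + B[1][1] = 9 + 10 = 19) = -4 (attained at k = 0)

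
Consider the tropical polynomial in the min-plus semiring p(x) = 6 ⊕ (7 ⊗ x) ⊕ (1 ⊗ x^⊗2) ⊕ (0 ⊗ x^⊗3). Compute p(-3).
p(-3) = -9

A tropical monomial a ⊗ x^⊗i evaluates to a + i · x. Evaluating each term at x = -3:
  Term 0 contributes 6 + 0 · -3 = 6
  Term 1 contributes 7 + 1 · -3 = 4
  Term 2 contributes 1 + 2 · -3 = -5
  Term 3 contributes 0 + 3 · -3 = -9
p(-3) = ⊕ of these = min[6, 4, -5, -9] = -9.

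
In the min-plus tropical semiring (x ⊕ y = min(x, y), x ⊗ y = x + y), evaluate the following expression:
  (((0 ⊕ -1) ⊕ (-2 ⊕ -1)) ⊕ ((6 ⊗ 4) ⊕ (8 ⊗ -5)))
(((0 ⊕ -1) ⊕ (-2 ⊕ -1)) ⊕ ((6 ⊗ 4) ⊕ (8 ⊗ -5))) = -2

Expand innermost to outermost. Recall ⊕ takes the minimum of its arguments and ⊗ takes their sum. Working out the expression (((0 ⊕ -1) ⊕ (-2 ⊕ -1)) ⊕ ((6 ⊗ 4) ⊕ (8 ⊗ -5))) gives -2.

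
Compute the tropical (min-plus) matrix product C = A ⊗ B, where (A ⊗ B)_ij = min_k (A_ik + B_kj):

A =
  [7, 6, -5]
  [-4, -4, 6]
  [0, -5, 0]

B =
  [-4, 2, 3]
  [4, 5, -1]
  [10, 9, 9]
A ⊗ B =
  [3, 4, 4]
  [-8, -2, -5]
  [-4, 0, -6]

Apply the min-plus product entry-by-entry:
  C[0][0] = min over k of (A[0][0] + B[0][0] = 7 + -4 = 3, A[0][1] + B[1][0] = 6 + 4 = 10, A[0][2] + B[2][0] = -5 + 10 = 5) = 3 (attained at k = 0)
  C[0][1] = min over k of (A[0][0] + B[0][1] = 7 + 2 = 9, A[0][1] + B[1][1] = 6 + 5 = 11, A[0][2] + B[2][1] = -5 + 9 = 4) = 4 (attained at k = 2)
  C[0][2] = min over k of (A[0][0] + B[0][2] = 7 + 3 = 10, A[0][1] + B[1][2] = 6 + -1 = 5, A[0][2] + B[2][2] = -5 + 9 = 4) = 4 (attained at k = 2)
  C[1][0] = min over k of (A[1][0] + B[0][0] = -4 + -4 = -8, A[1][1] + B[1][0] = -4 + 4 = 0, A[1][2] + B[2][0] = 6 + 10 = 16) = -8 (attained at k = 0)
  C[1][1] = min over k of (A[1][0] + B[0][1] = -4 + 2 = -2, A[1][1] + B[1][1] = -4 + 5 = 1, A[1][2] + B[2][1] = 6 + 9 = 15) = -2 (attained at k = 0)
  C[1][2] = min over k of (A[1][0] + B[0][2] = -4 + 3 = -1, A[1][1] + B[1][2] = -4 + -1 = -5, A[1][2] + B[2][2] = 6 + 9 = 15) = -5 (attained at k = 1)
  C[2][0] = min over k of (A[2][0] + B[0][0] = 0 + -4 = -4, A[2][1] + B[1][0] = -5 + 4 = -1, A[2][2] + B[2][0] = 0 + 10 = 10) = -4 (attained at k = 0)
  C[2][1] = min over k of (A[2][0] + B[0][1] = 0 + 2 = 2, A[2][1] + B[1][1] = -5 + 5 = 0, A[2][2] + B[2][1] = 0 + 9 = 9) = 0 (attained at k = 1)
  C[2][2] = min over k of (A[2][0] + B[0][2] = 0 + 3 = 3, A[2][1] + B[1][2] = -5 + -1 = -6, A[2][2] + B[2][2] = 0 + 9 = 9) = -6 (attained at k = 1)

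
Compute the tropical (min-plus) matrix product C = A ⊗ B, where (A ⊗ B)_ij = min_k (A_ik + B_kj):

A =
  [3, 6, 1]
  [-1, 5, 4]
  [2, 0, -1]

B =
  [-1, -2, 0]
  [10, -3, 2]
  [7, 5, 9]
A ⊗ B =
  [2, 1, 3]
  [-2, -3, -1]
  [1, -3, 2]

Apply the min-plus product entry-by-entry:
  C[0][0] = min over k of (A[0][0] + B[0][0] = 3 + -1 = 2, A[0][1] + B[1][0] = 6 + 10 = 16, A[0][2] + B[2][0] = 1 + 7 = 8) = 2 (attained at k = 0)
  C[0][1] = min over k of (A[0][0] + B[0][1] = 3 + -2 = 1, A[0][1] + B[1][1] = 6 + -3 = 3, A[0][2] + B[2][1] = 1 + 5 = 6) = 1 (attained at k = 0)
  C[0][2] = min over k of (A[0][0] + B[0][2] = 3 + 0 = 3, A[0][1] + B[1][2] = 6 + 2 = 8, A[0][2] + B[2][2] = 1 + 9 = 10) = 3 (attained at k = 0)
  C[1][0] = min over k of (A[1][0] + B[0][0] = -1 + -1 = -2, A[1][1] + B[1][0] = 5 + 10 = 15, A[1][2] + B[2][0] = 4 + 7 = 11) = -2 (attained at k = 0)
  C[1][1] = min over k of (A[1][0] + B[0][1] = -1 + -2 = -3, A[1][1] + B[1][1] = 5 + -3 = 2, A[1][2] + B[2][1] = 4 + 5 = 9) = -3 (attained at k = 0)
  C[1][2] = min over k of (A[1][0] + B[0][2] = -1 + 0 = -1, A[1][1] + B[1][2] = 5 + 2 = 7, A[1][2] + B[2][2] = 4 + 9 = 13) = -1 (attained at k = 0)
  C[2][0] = min over k of (A[2][0] + B[0][0] = 2 + -1 = 1, A[2][1] + B[1][0] = 0 + 10 = 10, A[2][2] + B[2][0] = -1 + 7 = 6) = 1 (attained at k = 0)
  C[2][1] = min over k of (A[2][0] + B[0][1] = 2 + -2 = 0, A[2][1] + B[1][1] = 0 + -3 = -3, A[2][2] + B[2][1] = -1 + 5 = 4) = -3 (attained at k = 1)
  C[2][2] = min over k of (A[2][0] + B[0][2] = 2 + 0 = 2, A[2][1] + B[1][2] = 0 + 2 = 2, A[2][2] + B[2][2] = -1 + 9 = 8) = 2 (attained at k = 0)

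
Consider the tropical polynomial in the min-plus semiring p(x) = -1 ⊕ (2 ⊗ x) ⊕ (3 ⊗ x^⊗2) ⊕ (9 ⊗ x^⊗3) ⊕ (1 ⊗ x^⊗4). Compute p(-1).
p(-1) = -3

A tropical monomial a ⊗ x^⊗i evaluates to a + i · x. Evaluating each term at x = -1:
  Term 0 contributes -1 + 0 · -1 = -1
  Term 1 contributes 2 + 1 · -1 = 1
  Term 2 contributes 3 + 2 · -1 = 1
  Term 3 contributes 9 + 3 · -1 = 6
  Term 4 contributes 1 + 4 · -1 = -3
p(-1) = ⊕ of these = min[-1, 1, 1, 6, -3] = -3.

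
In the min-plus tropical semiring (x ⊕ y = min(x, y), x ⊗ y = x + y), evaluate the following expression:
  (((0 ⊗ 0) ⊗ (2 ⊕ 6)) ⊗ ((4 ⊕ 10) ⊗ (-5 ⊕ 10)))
(((0 ⊗ 0) ⊗ (2 ⊕ 6)) ⊗ ((4 ⊕ 10) ⊗ (-5 ⊕ 10))) = 1

Expand innermost to outermost. Recall ⊕ takes the minimum of its arguments and ⊗ takes their sum. Working out the expression (((0 ⊗ 0) ⊗ (2 ⊕ 6)) ⊗ ((4 ⊕ 10) ⊗ (-5 ⊕ 10))) gives 1.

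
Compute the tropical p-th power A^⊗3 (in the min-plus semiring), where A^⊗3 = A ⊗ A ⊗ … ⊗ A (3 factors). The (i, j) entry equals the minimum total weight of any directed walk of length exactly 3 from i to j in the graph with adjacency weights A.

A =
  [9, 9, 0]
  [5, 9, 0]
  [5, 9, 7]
A^⊗3 =
  [12, 14, 5]
  [10, 14, 5]
  [10, 14, 12]

Each entry (A^⊗3)_ij equals the minimum over all length-3 walks i = v_0 → v_1 → … → v_3 = j of Σ_t A[v_t][v_{t+1}]. For example, for (i, j) = (0, 2) we minimise over 9 possible intermediate vertex sequences; the minimum is 5, attained along the walk 0 → 2 → 0 → 2.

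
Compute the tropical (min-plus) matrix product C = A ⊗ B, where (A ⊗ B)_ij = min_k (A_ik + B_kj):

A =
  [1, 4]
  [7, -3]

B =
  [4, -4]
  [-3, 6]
A ⊗ B =
  [1, -3]
  [-6, 3]

Apply the min-plus product entry-by-entry:
  C[0][0] = min over k of (A[0][0] + B[0][0] = 1 + 4 = 5, A[0][1] + B[1][0] = 4 + -3 = 1) = 1 (attained at k = 1)
  C[0][1] = min over k of (A[0][0] + B[0][1] = 1 + -4 = -3, A[0][1] + B[1][1] = 4 + 6 = 10) = -3 (attained at k = 0)
  C[1][0] = min over k of (A[1][0] + B[0][0] = 7 + 4 = 11, A[1][1] + B[1][0] = -3 + -3 = -6) = -6 (attained at k = 1)
  C[1][1] = min over k of (A[1][0] + B[0][1] = 7 + -4 = 3, A[1][1] + B[1][1] = -3 + 6 = 3) = 3 (attained at k = 0)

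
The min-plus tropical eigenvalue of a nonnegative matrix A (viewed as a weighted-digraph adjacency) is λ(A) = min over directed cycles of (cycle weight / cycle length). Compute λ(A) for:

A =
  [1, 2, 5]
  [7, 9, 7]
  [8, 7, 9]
λ(A) = 1

Enumerate directed cycles and compute their means (weight / length). Sample:
  cycle 0 → 0: weight = 1, length = 1, mean = 1/1 ≈ 1.000
  cycle 1 → 1: weight = 9, length = 1, mean = 9/1 ≈ 9.000
  cycle 2 → 2: weight = 9, length = 1, mean = 9/1 ≈ 9.000
  cycle 0 → 1 → 0: weight = 9, length = 2, mean = 9/2 ≈ 4.500
  cycle 0 → 2 → 0: weight = 13, length = 2, mean = 13/2 ≈ 6.500
  cycle 1 → 0 → 1: weight = 9, length = 2, mean = 9/2 ≈ 4.500
Minimum mean = 1.000, attained e.g. along the cycle 0 → 0 with weight 1 and length 1. So λ(A) = 1/1 = 1.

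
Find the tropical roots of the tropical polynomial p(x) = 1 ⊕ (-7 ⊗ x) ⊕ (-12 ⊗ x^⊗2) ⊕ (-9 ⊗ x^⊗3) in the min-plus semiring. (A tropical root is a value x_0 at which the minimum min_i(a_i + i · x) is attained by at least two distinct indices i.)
Roots: {-3, 5, 8}

Each tropical root is a break point of the lower envelope of the lines y = a_i + i · x (there are 4 lines, with slopes 0, 1, ..., 3). Only the lines that attain the minimum somewhere contribute to roots; other lines are dominated. Here the surviving (envelope) indices are i = 3, i = 2, i = 1, i = 0.
Intersections between consecutive envelope lines give the roots: for adjacent envelope indices i < j the intersection is x = (a_i − a_j) / (j − i). Reading off the sorted break points: {-3, 5, 8}.
Verification: at each break x_0, at least two indices attain the minimum of min_i(a_i + i · x_0).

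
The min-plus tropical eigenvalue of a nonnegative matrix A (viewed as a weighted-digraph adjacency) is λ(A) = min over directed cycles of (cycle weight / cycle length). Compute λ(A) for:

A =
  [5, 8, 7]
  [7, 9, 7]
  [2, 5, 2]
λ(A) = 2

Enumerate directed cycles and compute their means (weight / length). Sample:
  cycle 0 → 0: weight = 5, length = 1, mean = 5/1 ≈ 5.000
  cycle 1 → 1: weight = 9, length = 1, mean = 9/1 ≈ 9.000
  cycle 2 → 2: weight = 2, length = 1, mean = 2/1 ≈ 2.000
  cycle 0 → 1 → 0: weight = 15, length = 2, mean = 15/2 ≈ 7.500
  cycle 0 → 2 → 0: weight = 9, length = 2, mean = 9/2 ≈ 4.500
  cycle 1 → 0 → 1: weight = 15, length = 2, mean = 15/2 ≈ 7.500
Minimum mean = 2.000, attained e.g. along the cycle 2 → 2 with weight 2 and length 1. So λ(A) = 2/1 = 2.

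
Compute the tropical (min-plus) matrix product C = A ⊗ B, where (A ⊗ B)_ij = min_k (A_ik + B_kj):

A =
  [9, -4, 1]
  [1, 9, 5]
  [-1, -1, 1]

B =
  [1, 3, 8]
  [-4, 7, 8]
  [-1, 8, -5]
A ⊗ B =
  [-8, 3, -4]
  [2, 4, 0]
  [-5, 2, -4]

Apply the min-plus product entry-by-entry:
  C[0][0] = min over k of (A[0][0] + B[0][0] = 9 + 1 = 10, A[0][1] + B[1][0] = -4 + -4 = -8, A[0][2] + B[2][0] = 1 + -1 = 0) = -8 (attained at k = 1)
  C[0][1] = min over k of (A[0][0] + B[0][1] = 9 + 3 = 12, A[0][1] + B[1][1] = -4 + 7 = 3, A[0][2] + B[2][1] = 1 + 8 = 9) = 3 (attained at k = 1)
  C[0][2] = min over k of (A[0][0] + B[0][2] = 9 + 8 = 17, A[0][1] + B[1][2] = -4 + 8 = 4, A[0][2] + B[2][2] = 1 + -5 = -4) = -4 (attained at k = 2)
  C[1][0] = min over k of (A[1][0] + B[0][0] = 1 + 1 = 2, A[1][1] + B[1][0] = 9 + -4 = 5, A[1][2] + B[2][0] = 5 + -1 = 4) = 2 (attained at k = 0)
  C[1][1] = min over k of (A[1][0] + B[0][1] = 1 + 3 = 4, A[1][1] + B[1][1] = 9 + 7 = 16, A[1][2] + B[2][1] = 5 + 8 = 13) = 4 (attained at k = 0)
  C[1][2] = min over k of (A[1][0] + B[0][2] = 1 + 8 = 9, A[1][1] + B[1][2] = 9 + 8 = 17, A[1][2] + B[2][2] = 5 + -5 = 0) = 0 (attained at k = 2)
  C[2][0] = min over k of (A[2][0] + B[0][0] = -1 + 1 = 0, A[2][1] + B[1][0] = -1 + -4 = -5, A[2][2] + B[2][0] = 1 + -1 = 0) = -5 (attained at k = 1)
  C[2][1] = min over k of (A[2][0] + B[0][1] = -1 + 3 = 2, A[2][1] + B[1][1] = -1 + 7 = 6, A[2][2] + B[2][1] = 1 + 8 = 9) = 2 (attained at k = 0)
  C[2][2] = min over k of (A[2][0] + B[0][2] = -1 + 8 = 7, A[2][1] + B[1][2] = -1 + 8 = 7, A[2][2] + B[2][2] = 1 + -5 = -4) = -4 (attained at k = 2)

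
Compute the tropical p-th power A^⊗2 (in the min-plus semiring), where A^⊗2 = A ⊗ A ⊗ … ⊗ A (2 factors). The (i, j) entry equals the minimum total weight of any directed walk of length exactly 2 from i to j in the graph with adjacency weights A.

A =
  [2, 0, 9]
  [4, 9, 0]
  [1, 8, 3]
A^⊗2 =
  [4, 2, 0]
  [1, 4, 3]
  [3, 1, 6]

Each entry (A^⊗2)_ij equals the minimum over all length-2 walks i = v_0 → v_1 → … → v_2 = j of Σ_t A[v_t][v_{t+1}]. For example, for (i, j) = (0, 2) we minimise over 3 possible intermediate vertex sequences; the minimum is 0, attained along the walk 0 → 1 → 2.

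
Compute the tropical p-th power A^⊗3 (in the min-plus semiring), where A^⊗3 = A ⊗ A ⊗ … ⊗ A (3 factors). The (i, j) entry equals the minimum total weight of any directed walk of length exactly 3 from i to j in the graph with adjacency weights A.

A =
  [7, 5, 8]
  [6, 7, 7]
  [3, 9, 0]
A^⊗3 =
  [11, 16, 8]
  [10, 15, 7]
  [3, 8, 0]

Each entry (A^⊗3)_ij equals the minimum over all length-3 walks i = v_0 → v_1 → … → v_3 = j of Σ_t A[v_t][v_{t+1}]. For example, for (i, j) = (0, 2) we minimise over 9 possible intermediate vertex sequences; the minimum is 8, attained along the walk 0 → 2 → 2 → 2.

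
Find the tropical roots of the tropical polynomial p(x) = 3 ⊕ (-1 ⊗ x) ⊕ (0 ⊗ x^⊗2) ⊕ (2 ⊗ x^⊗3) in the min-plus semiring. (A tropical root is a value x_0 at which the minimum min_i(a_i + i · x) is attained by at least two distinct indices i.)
Roots: {-2, -1, 4}

Each tropical root is a break point of the lower envelope of the lines y = a_i + i · x (there are 4 lines, with slopes 0, 1, ..., 3). Only the lines that attain the minimum somewhere contribute to roots; other lines are dominated. Here the surviving (envelope) indices are i = 3, i = 2, i = 1, i = 0.
Intersections between consecutive envelope lines give the roots: for adjacent envelope indices i < j the intersection is x = (a_i − a_j) / (j − i). Reading off the sorted break points: {-2, -1, 4}.
Verification: at each break x_0, at least two indices attain the minimum of min_i(a_i + i · x_0).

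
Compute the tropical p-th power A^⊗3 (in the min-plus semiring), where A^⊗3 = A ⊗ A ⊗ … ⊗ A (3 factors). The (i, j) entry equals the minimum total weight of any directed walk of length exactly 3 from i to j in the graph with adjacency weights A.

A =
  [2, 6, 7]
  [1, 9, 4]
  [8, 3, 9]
A^⊗3 =
  [6, 10, 11]
  [5, 9, 10]
  [6, 10, 11]

Each entry (A^⊗3)_ij equals the minimum over all length-3 walks i = v_0 → v_1 → … → v_3 = j of Σ_t A[v_t][v_{t+1}]. For example, for (i, j) = (0, 2) we minimise over 9 possible intermediate vertex sequences; the minimum is 11, attained along the walk 0 → 0 → 0 → 2.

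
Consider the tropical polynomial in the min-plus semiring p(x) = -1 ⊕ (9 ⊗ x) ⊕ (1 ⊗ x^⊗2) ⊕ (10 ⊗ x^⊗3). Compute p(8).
p(8) = -1

A tropical monomial a ⊗ x^⊗i evaluates to a + i · x. Evaluating each term at x = 8:
  Term 0 contributes -1 + 0 · 8 = -1
  Term 1 contributes 9 + 1 · 8 = 17
  Term 2 contributes 1 + 2 · 8 = 17
  Term 3 contributes 10 + 3 · 8 = 34
p(8) = ⊕ of these = min[-1, 17, 17, 34] = -1.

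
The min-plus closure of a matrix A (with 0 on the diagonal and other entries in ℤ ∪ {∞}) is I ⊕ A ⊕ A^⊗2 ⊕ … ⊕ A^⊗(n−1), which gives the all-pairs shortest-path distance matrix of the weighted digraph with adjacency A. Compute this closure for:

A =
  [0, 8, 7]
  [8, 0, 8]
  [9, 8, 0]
Closure =
  [0, 8, 7]
  [8, 0, 8]
  [9, 8, 0]

This is the Floyd-Warshall all-pairs shortest-path computation. For each intermediate vertex k = 0, 1, …, 2, update dist[i][j] ← min(dist[i][j], dist[i][k] + dist[k][j]). The final matrix gives, for each (i, j), the minimum total weight of any directed path from i to j (possibly empty when i = j).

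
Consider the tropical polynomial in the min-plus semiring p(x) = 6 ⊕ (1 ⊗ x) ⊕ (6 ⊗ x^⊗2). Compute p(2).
p(2) = 3

A tropical monomial a ⊗ x^⊗i evaluates to a + i · x. Evaluating each term at x = 2:
  Term 0 contributes 6 + 0 · 2 = 6
  Term 1 contributes 1 + 1 · 2 = 3
  Term 2 contributes 6 + 2 · 2 = 10
p(2) = ⊕ of these = min[6, 3, 10] = 3.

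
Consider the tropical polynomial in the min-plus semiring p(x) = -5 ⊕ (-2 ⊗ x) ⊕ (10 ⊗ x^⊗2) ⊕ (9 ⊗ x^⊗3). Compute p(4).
p(4) = -5

A tropical monomial a ⊗ x^⊗i evaluates to a + i · x. Evaluating each term at x = 4:
  Term 0 contributes -5 + 0 · 4 = -5
  Term 1 contributes -2 + 1 · 4 = 2
  Term 2 contributes 10 + 2 · 4 = 18
  Term 3 contributes 9 + 3 · 4 = 21
p(4) = ⊕ of these = min[-5, 2, 18, 21] = -5.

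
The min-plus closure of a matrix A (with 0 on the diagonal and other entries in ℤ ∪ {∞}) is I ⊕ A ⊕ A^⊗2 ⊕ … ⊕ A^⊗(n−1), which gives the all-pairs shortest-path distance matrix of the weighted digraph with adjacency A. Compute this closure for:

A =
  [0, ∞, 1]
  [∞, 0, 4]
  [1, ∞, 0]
Closure =
  [0, ∞, 1]
  [5, 0, 4]
  [1, ∞, 0]

This is the Floyd-Warshall all-pairs shortest-path computation. For each intermediate vertex k = 0, 1, …, 2, update dist[i][j] ← min(dist[i][j], dist[i][k] + dist[k][j]). The final matrix gives, for each (i, j), the minimum total weight of any directed path from i to j (possibly empty when i = j).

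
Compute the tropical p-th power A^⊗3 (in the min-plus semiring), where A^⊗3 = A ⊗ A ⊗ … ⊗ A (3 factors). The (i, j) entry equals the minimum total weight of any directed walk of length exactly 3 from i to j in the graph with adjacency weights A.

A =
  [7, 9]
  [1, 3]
A^⊗3 =
  [13, 15]
  [7, 9]

Each entry (A^⊗3)_ij equals the minimum over all length-3 walks i = v_0 → v_1 → … → v_3 = j of Σ_t A[v_t][v_{t+1}]. For example, for (i, j) = (0, 1) we minimise over 4 possible intermediate vertex sequences; the minimum is 15, attained along the walk 0 → 1 → 1 → 1.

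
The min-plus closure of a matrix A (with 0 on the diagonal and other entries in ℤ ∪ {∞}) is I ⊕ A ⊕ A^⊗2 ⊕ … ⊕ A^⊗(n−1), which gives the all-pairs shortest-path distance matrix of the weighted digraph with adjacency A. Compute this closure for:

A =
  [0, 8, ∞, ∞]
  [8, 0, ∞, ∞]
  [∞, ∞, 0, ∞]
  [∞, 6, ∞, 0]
Closure =
  [0, 8, ∞, ∞]
  [8, 0, ∞, ∞]
  [∞, ∞, 0, ∞]
  [14, 6, ∞, 0]

This is the Floyd-Warshall all-pairs shortest-path computation. For each intermediate vertex k = 0, 1, …, 3, update dist[i][j] ← min(dist[i][j], dist[i][k] + dist[k][j]). The final matrix gives, for each (i, j), the minimum total weight of any directed path from i to j (possibly empty when i = j).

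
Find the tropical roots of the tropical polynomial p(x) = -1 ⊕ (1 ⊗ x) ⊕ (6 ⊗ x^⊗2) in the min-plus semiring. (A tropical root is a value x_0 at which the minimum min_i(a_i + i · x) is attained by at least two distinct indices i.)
Roots: {-5, -2}

Each tropical root is a break point of the lower envelope of the lines y = a_i + i · x (there are 3 lines, with slopes 0, 1, ..., 2). Only the lines that attain the minimum somewhere contribute to roots; other lines are dominated. Here the surviving (envelope) indices are i = 2, i = 1, i = 0.
Intersections between consecutive envelope lines give the roots: for adjacent envelope indices i < j the intersection is x = (a_i − a_j) / (j − i). Reading off the sorted break points: {-5, -2}.
Verification: at each break x_0, at least two indices attain the minimum of min_i(a_i + i · x_0).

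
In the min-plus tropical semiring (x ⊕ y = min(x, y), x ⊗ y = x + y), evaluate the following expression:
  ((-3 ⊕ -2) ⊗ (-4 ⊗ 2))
((-3 ⊕ -2) ⊗ (-4 ⊗ 2)) = -5

Expand innermost to outermost. Recall ⊕ takes the minimum of its arguments and ⊗ takes their sum. Working out the expression ((-3 ⊕ -2) ⊗ (-4 ⊗ 2)) gives -5.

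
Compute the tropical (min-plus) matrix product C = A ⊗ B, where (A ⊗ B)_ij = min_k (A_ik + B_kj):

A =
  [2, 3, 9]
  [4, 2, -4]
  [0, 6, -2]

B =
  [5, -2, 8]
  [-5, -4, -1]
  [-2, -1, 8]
A ⊗ B =
  [-2, -1, 2]
  [-6, -5, 1]
  [-4, -3, 5]

Apply the min-plus product entry-by-entry:
  C[0][0] = min over k of (A[0][0] + B[0][0] = 2 + 5 = 7, A[0][1] + B[1][0] = 3 + -5 = -2, A[0][2] + B[2][0] = 9 + -2 = 7) = -2 (attained at k = 1)
  C[0][1] = min over k of (A[0][0] + B[0][1] = 2 + -2 = 0, A[0][1] + B[1][1] = 3 + -4 = -1, A[0][2] + B[2][1] = 9 + -1 = 8) = -1 (attained at k = 1)
  C[0][2] = min over k of (A[0][0] + B[0][2] = 2 + 8 = 10, A[0][1] + B[1][2] = 3 + -1 = 2, A[0][2] + B[2][2] = 9 + 8 = 17) = 2 (attained at k = 1)
  C[1][0] = min over k of (A[1][0] + B[0][0] = 4 + 5 = 9, A[1][1] + B[1][0] = 2 + -5 = -3, A[1][2] + B[2][0] = -4 + -2 = -6) = -6 (attained at k = 2)
  C[1][1] = min over k of (A[1][0] + B[0][1] = 4 + -2 = 2, A[1][1] + B[1][1] = 2 + -4 = -2, A[1][2] + B[2][1] = -4 + -1 = -5) = -5 (attained at k = 2)
  C[1][2] = min over k of (A[1][0] + B[0][2] = 4 + 8 = 12, A[1][1] + B[1][2] = 2 + -1 = 1, A[1][2] + B[2][2] = -4 + 8 = 4) = 1 (attained at k = 1)
  C[2][0] = min over k of (A[2][0] + B[0][0] = 0 + 5 = 5, A[2][1] + B[1][0] = 6 + -5 = 1, A[2][2] + B[2][0] = -2 + -2 = -4) = -4 (attained at k = 2)
  C[2][1] = min over k of (A[2][0] + B[0][1] = 0 + -2 = -2, A[2][1] + B[1][1] = 6 + -4 = 2, A[2][2] + B[2][1] = -2 + -1 = -3) = -3 (attained at k = 2)
  C[2][2] = min over k of (A[2][0] + B[0][2] = 0 + 8 = 8, A[2][1] + B[1][2] = 6 + -1 = 5, A[2][2] + B[2][2] = -2 + 8 = 6) = 5 (attained at k = 1)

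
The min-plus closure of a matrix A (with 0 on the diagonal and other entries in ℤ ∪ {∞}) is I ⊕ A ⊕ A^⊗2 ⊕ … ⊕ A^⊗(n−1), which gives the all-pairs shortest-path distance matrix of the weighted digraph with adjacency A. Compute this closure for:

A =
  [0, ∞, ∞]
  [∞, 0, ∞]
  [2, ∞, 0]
Closure =
  [0, ∞, ∞]
  [∞, 0, ∞]
  [2, ∞, 0]

This is the Floyd-Warshall all-pairs shortest-path computation. For each intermediate vertex k = 0, 1, …, 2, update dist[i][j] ← min(dist[i][j], dist[i][k] + dist[k][j]). The final matrix gives, for each (i, j), the minimum total weight of any directed path from i to j (possibly empty when i = j).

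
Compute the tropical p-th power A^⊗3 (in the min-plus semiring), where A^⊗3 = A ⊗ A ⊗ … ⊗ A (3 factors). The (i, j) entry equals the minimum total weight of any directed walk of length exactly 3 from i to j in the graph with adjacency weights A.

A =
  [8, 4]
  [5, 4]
A^⊗3 =
  [13, 12]
  [13, 12]

Each entry (A^⊗3)_ij equals the minimum over all length-3 walks i = v_0 → v_1 → … → v_3 = j of Σ_t A[v_t][v_{t+1}]. For example, for (i, j) = (0, 1) we minimise over 4 possible intermediate vertex sequences; the minimum is 12, attained along the walk 0 → 1 → 1 → 1.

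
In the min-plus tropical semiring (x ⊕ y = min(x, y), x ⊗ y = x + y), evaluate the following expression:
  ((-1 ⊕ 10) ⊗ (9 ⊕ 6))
((-1 ⊕ 10) ⊗ (9 ⊕ 6)) = 5

Expand innermost to outermost. Recall ⊕ takes the minimum of its arguments and ⊗ takes their sum. Working out the expression ((-1 ⊕ 10) ⊗ (9 ⊕ 6)) gives 5.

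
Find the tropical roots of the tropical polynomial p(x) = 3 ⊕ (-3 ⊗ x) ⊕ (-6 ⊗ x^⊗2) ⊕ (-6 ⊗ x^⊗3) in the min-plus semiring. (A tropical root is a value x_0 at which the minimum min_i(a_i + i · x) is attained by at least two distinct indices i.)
Roots: {0, 3, 6}

Each tropical root is a break point of the lower envelope of the lines y = a_i + i · x (there are 4 lines, with slopes 0, 1, ..., 3). Only the lines that attain the minimum somewhere contribute to roots; other lines are dominated. Here the surviving (envelope) indices are i = 3, i = 2, i = 1, i = 0.
Intersections between consecutive envelope lines give the roots: for adjacent envelope indices i < j the intersection is x = (a_i − a_j) / (j − i). Reading off the sorted break points: {0, 3, 6}.
Verification: at each break x_0, at least two indices attain the minimum of min_i(a_i + i · x_0).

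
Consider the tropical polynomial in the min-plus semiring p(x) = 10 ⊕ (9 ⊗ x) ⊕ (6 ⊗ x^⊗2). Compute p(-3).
p(-3) = 0

A tropical monomial a ⊗ x^⊗i evaluates to a + i · x. Evaluating each term at x = -3:
  Term 0 contributes 10 + 0 · -3 = 10
  Term 1 contributes 9 + 1 · -3 = 6
  Term 2 contributes 6 + 2 · -3 = 0
p(-3) = ⊕ of these = min[10, 6, 0] = 0.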